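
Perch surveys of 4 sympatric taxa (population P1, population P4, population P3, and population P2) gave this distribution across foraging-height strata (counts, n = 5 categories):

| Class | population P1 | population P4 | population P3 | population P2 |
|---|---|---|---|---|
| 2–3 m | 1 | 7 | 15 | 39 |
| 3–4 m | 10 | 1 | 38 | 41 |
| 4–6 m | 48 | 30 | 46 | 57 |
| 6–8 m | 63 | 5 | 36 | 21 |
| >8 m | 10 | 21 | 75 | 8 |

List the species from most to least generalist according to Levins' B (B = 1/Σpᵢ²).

Proportions for population P1 (n=132): 1/132=0.0076, 10/132=0.0758, 48/132=0.3636, 63/132=0.4773, 10/132=0.0758
Proportions for population P4 (n=64): 7/64=0.1094, 1/64=0.0156, 30/64=0.4688, 5/64=0.0781, 21/64=0.3281
Proportions for population P3 (n=210): 15/210=0.0714, 38/210=0.1810, 46/210=0.2190, 36/210=0.1714, 75/210=0.3571
Proportions for population P2 (n=166): 39/166=0.2349, 41/166=0.2470, 57/166=0.3434, 21/166=0.1265, 8/166=0.0482
Σp_P1ᵢ² = 0.0076² + 0.0758² + 0.3636² + 0.4773² + 0.0758² = 0.000058 + 0.005746 + 0.132205 + 0.227815 + 0.005746 = 0.371570
B_P1 = 1 / 0.371570 = 2.6913
Σp_P4ᵢ² = 0.1094² + 0.0156² + 0.4688² + 0.0781² + 0.3281² = 0.011968 + 0.000243 + 0.219773 + 0.006100 + 0.107650 = 0.345734
B_P4 = 1 / 0.345734 = 2.8924
Σp_P3ᵢ² = 0.0714² + 0.1810² + 0.2190² + 0.1714² + 0.3571² = 0.005098 + 0.032761 + 0.047961 + 0.029378 + 0.127520 = 0.242718
B_P3 = 1 / 0.242718 = 4.1200
Σp_P2ᵢ² = 0.2349² + 0.2470² + 0.3434² + 0.1265² + 0.0482² = 0.055178 + 0.061009 + 0.117924 + 0.016002 + 0.002323 = 0.252436
B_P2 = 1 / 0.252436 = 3.9614
Ranking by B (broadest → narrowest): population P3 (4.12) > population P2 (3.96) > population P4 (2.89) > population P1 (2.69)

population P3 > population P2 > population P4 > population P1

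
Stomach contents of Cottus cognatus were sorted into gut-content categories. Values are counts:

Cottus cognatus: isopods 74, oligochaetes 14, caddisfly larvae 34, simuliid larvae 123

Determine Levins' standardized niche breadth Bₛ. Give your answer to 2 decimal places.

0.58

Proportions for Cottus cognatus (n=245): 74/245=0.3020, 14/245=0.0571, 34/245=0.1388, 123/245=0.5020
Σpᵢ² = 0.3020² + 0.0571² + 0.1388² + 0.5020² = 0.091204 + 0.003260 + 0.019265 + 0.252004 = 0.365733
B = 1 / 0.365733 = 2.7342
Bₛ = (B − 1)/(n − 1) = (2.7342 − 1)/(4 − 1) = 1.7342/3 = 0.5781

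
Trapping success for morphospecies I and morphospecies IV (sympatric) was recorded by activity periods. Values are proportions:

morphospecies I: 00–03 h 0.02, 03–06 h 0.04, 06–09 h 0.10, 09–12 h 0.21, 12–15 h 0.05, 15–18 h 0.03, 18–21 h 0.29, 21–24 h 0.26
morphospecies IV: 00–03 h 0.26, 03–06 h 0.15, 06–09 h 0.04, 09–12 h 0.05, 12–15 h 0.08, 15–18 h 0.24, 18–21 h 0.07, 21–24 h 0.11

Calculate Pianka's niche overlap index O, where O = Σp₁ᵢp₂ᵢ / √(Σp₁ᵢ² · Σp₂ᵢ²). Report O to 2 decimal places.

Σ p₁ᵢp₂ᵢ = 0.0052 + 0.0060 + 0.0040 + 0.0105 + 0.0040 + 0.0072 + 0.0203 + 0.0286 = 0.0858
Σp_1ᵢ² = 0.02² + 0.04² + 0.10² + 0.21² + 0.05² + 0.03² + 0.29² + 0.26² = 0.0004 + 0.0016 + 0.0100 + 0.0441 + 0.0025 + 0.0009 + 0.0841 + 0.0676 = 0.2112
Σp_2ᵢ² = 0.26² + 0.15² + 0.04² + 0.05² + 0.08² + 0.24² + 0.07² + 0.11² = 0.0676 + 0.0225 + 0.0016 + 0.0025 + 0.0064 + 0.0576 + 0.0049 + 0.0121 = 0.1752
O = 0.0858 / √(0.2112 × 0.1752) = 0.0858 / 0.19236 = 0.4460

0.45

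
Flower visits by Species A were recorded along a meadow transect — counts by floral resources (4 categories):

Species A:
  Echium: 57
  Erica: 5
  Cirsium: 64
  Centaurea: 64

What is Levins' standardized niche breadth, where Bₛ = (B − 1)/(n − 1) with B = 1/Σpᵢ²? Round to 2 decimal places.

Proportions for Species A (n=190): 57/190=0.3000, 5/190=0.0263, 64/190=0.3368, 64/190=0.3368
Σpᵢ² = 0.3000² + 0.0263² + 0.3368² + 0.3368² = 0.090000 + 0.000692 + 0.113434 + 0.113434 = 0.317560
B = 1 / 0.317560 = 3.1490
Bₛ = (B − 1)/(n − 1) = (3.1490 − 1)/(4 − 1) = 2.1490/3 = 0.7163

0.72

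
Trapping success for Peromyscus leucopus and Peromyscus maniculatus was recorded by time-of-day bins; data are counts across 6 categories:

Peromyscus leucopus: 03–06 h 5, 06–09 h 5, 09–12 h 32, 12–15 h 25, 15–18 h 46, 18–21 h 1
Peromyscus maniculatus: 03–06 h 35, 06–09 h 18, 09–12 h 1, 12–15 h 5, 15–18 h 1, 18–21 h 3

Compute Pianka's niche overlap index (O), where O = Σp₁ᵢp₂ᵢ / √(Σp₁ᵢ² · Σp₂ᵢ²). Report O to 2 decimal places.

0.19

Proportions for Peromyscus leucopus (n=114): 5/114=0.0439, 5/114=0.0439, 32/114=0.2807, 25/114=0.2193, 46/114=0.4035, 1/114=0.0088
Proportions for Peromyscus maniculatus (n=63): 35/63=0.5556, 18/63=0.2857, 1/63=0.0159, 5/63=0.0794, 1/63=0.0159, 3/63=0.0476
Σ p₁ᵢp₂ᵢ = 0.024391 + 0.012542 + 0.004463 + 0.017412 + 0.006416 + 0.000419 = 0.065643
Σp_1ᵢ² = 0.0439² + 0.0439² + 0.2807² + 0.2193² + 0.4035² + 0.0088² = 0.001927 + 0.001927 + 0.078792 + 0.048092 + 0.162812 + 0.000077 = 0.293627
Σp_2ᵢ² = 0.5556² + 0.2857² + 0.0159² + 0.0794² + 0.0159² + 0.0476² = 0.308691 + 0.081624 + 0.000253 + 0.006304 + 0.000253 + 0.002266 = 0.399391
O = 0.065643 / √(0.293627 × 0.399391) = 0.065643 / 0.3424500 = 0.1917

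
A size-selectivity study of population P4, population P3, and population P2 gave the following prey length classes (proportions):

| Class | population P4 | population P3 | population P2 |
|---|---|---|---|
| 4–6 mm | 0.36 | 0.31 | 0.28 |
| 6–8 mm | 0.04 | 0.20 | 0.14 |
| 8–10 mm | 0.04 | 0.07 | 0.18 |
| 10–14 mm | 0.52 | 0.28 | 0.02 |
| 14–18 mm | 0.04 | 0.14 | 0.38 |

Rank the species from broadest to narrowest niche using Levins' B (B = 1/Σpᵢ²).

population P3 > population P2 > population P4

Σp_P4ᵢ² = 0.36² + 0.04² + 0.04² + 0.52² + 0.04² = 0.1296 + 0.0016 + 0.0016 + 0.2704 + 0.0016 = 0.4048
B_P4 = 1 / 0.4048 = 2.4704
Σp_P3ᵢ² = 0.31² + 0.20² + 0.07² + 0.28² + 0.14² = 0.0961 + 0.0400 + 0.0049 + 0.0784 + 0.0196 = 0.2390
B_P3 = 1 / 0.2390 = 4.1841
Σp_P2ᵢ² = 0.28² + 0.14² + 0.18² + 0.02² + 0.38² = 0.0784 + 0.0196 + 0.0324 + 0.0004 + 0.1444 = 0.2752
B_P2 = 1 / 0.2752 = 3.6337
Ranking by B (broadest → narrowest): population P3 (4.18) > population P2 (3.63) > population P4 (2.47)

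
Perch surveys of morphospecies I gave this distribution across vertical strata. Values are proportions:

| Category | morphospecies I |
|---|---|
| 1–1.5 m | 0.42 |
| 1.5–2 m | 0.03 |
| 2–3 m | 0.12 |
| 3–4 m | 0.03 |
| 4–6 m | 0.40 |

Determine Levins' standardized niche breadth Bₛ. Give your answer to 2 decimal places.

0.46

Σpᵢ² = 0.42² + 0.03² + 0.12² + 0.03² + 0.40² = 0.1764 + 0.0009 + 0.0144 + 0.0009 + 0.1600 = 0.3526
B = 1 / 0.3526 = 2.8361
Bₛ = (B − 1)/(n − 1) = (2.8361 − 1)/(5 − 1) = 1.8361/4 = 0.4590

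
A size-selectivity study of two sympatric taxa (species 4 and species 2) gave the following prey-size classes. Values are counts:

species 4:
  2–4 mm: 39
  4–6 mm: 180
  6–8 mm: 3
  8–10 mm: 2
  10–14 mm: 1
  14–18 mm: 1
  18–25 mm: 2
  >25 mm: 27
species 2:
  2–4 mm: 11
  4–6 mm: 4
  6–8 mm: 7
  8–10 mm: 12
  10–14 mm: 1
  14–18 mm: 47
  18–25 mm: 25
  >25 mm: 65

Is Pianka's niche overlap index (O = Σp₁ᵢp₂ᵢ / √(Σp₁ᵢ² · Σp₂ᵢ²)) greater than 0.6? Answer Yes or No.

Proportions for species 4 (n=255): 39/255=0.1529, 180/255=0.7059, 3/255=0.0118, 2/255=0.0078, 1/255=0.0039, 1/255=0.0039, 2/255=0.0078, 27/255=0.1059
Proportions for species 2 (n=172): 11/172=0.0640, 4/172=0.0233, 7/172=0.0407, 12/172=0.0698, 1/172=0.0058, 47/172=0.2733, 25/172=0.1453, 65/172=0.3779
Σ p₁ᵢp₂ᵢ = 0.009786 + 0.016447 + 0.000480 + 0.000544 + 0.000023 + 0.001066 + 0.001133 + 0.040020 = 0.069499
Σp_1ᵢ² = 0.1529² + 0.7059² + 0.0118² + 0.0078² + 0.0039² + 0.0039² + 0.0078² + 0.1059² = 0.023378 + 0.498295 + 0.000139 + 0.000061 + 0.000015 + 0.000015 + 0.000061 + 0.011215 = 0.533179
Σp_2ᵢ² = 0.0640² + 0.0233² + 0.0407² + 0.0698² + 0.0058² + 0.2733² + 0.1453² + 0.3779² = 0.004096 + 0.000543 + 0.001656 + 0.004872 + 0.000034 + 0.074693 + 0.021112 + 0.142808 = 0.249814
O = 0.069499 / √(0.533179 × 0.249814) = 0.069499 / 0.3649597 = 0.1904
O = 0.1904 < 0.6 → No.

No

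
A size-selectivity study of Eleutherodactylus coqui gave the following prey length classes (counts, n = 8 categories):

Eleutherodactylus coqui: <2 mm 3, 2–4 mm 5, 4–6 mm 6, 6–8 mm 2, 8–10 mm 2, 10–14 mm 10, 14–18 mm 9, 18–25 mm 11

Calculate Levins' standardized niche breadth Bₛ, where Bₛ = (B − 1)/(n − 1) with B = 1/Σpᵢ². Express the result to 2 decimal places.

Proportions for Eleutherodactylus coqui (n=48): 3/48=0.0625, 5/48=0.1042, 6/48=0.1250, 2/48=0.0417, 2/48=0.0417, 10/48=0.2083, 9/48=0.1875, 11/48=0.2292
Σpᵢ² = 0.0625² + 0.1042² + 0.1250² + 0.0417² + 0.0417² + 0.2083² + 0.1875² + 0.2292² = 0.003906 + 0.010858 + 0.015625 + 0.001739 + 0.001739 + 0.043389 + 0.035156 + 0.052533 = 0.164945
B = 1 / 0.164945 = 6.0626
Bₛ = (B − 1)/(n − 1) = (6.0626 − 1)/(8 − 1) = 5.0626/7 = 0.7232

0.72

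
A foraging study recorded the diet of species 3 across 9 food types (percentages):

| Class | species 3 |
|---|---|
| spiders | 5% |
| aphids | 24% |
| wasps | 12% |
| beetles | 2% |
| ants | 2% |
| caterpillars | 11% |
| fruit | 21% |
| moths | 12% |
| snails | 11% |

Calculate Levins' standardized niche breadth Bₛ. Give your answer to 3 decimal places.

Convert percentages to proportions (divide by 100).
Σpᵢ² = 0.05² + 0.24² + 0.12² + 0.02² + 0.02² + 0.11² + 0.21² + 0.12² + 0.11² = 0.0025 + 0.0576 + 0.0144 + 0.0004 + 0.0004 + 0.0121 + 0.0441 + 0.0144 + 0.0121 = 0.1580
B = 1 / 0.1580 = 6.32911
Bₛ = (B − 1)/(n − 1) = (6.32911 − 1)/(9 − 1) = 5.32911/8 = 0.66614

0.666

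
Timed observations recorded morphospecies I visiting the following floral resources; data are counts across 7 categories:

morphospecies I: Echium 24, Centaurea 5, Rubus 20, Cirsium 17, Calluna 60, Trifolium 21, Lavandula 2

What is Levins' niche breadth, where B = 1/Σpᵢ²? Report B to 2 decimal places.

Proportions for morphospecies I (n=149): 24/149=0.1611, 5/149=0.0336, 20/149=0.1342, 17/149=0.1141, 60/149=0.4027, 21/149=0.1409, 2/149=0.0134
Σpᵢ² = 0.1611² + 0.0336² + 0.1342² + 0.1141² + 0.4027² + 0.1409² + 0.0134² = 0.025953 + 0.001129 + 0.018010 + 0.013019 + 0.162167 + 0.019853 + 0.000180 = 0.240311
B = 1 / 0.240311 = 4.1613

4.16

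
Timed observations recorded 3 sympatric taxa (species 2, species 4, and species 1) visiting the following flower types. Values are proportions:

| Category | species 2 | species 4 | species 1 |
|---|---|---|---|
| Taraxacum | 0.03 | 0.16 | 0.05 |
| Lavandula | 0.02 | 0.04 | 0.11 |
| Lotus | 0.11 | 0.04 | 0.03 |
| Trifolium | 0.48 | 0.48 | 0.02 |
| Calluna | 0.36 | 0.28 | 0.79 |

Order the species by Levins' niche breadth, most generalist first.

species 4 > species 2 > species 1

Σp_2ᵢ² = 0.03² + 0.02² + 0.11² + 0.48² + 0.36² = 0.0009 + 0.0004 + 0.0121 + 0.2304 + 0.1296 = 0.3734
B_2 = 1 / 0.3734 = 2.6781
Σp_4ᵢ² = 0.16² + 0.04² + 0.04² + 0.48² + 0.28² = 0.0256 + 0.0016 + 0.0016 + 0.2304 + 0.0784 = 0.3376
B_4 = 1 / 0.3376 = 2.9621
Σp_1ᵢ² = 0.05² + 0.11² + 0.03² + 0.02² + 0.79² = 0.0025 + 0.0121 + 0.0009 + 0.0004 + 0.6241 = 0.6400
B_1 = 1 / 0.6400 = 1.5625
Ranking by B (broadest → narrowest): species 4 (2.96) > species 2 (2.68) > species 1 (1.56)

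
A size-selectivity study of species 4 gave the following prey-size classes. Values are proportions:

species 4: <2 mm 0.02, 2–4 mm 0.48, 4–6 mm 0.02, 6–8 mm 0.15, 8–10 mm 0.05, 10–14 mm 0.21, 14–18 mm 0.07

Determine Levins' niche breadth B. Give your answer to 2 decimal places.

3.28

Σpᵢ² = 0.02² + 0.48² + 0.02² + 0.15² + 0.05² + 0.21² + 0.07² = 0.0004 + 0.2304 + 0.0004 + 0.0225 + 0.0025 + 0.0441 + 0.0049 = 0.3052
B = 1 / 0.3052 = 3.2765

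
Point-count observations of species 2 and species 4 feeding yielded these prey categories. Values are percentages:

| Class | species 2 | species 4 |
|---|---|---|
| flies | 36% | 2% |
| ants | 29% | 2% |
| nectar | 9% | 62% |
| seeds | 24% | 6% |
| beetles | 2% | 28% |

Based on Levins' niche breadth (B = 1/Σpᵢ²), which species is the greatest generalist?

species 2

Convert percentages to proportions (divide by 100).
Σp_2ᵢ² = 0.36² + 0.29² + 0.09² + 0.24² + 0.02² = 0.1296 + 0.0841 + 0.0081 + 0.0576 + 0.0004 = 0.2798
B_2 = 1 / 0.2798 = 3.5740
Σp_4ᵢ² = 0.02² + 0.02² + 0.62² + 0.06² + 0.28² = 0.0004 + 0.0004 + 0.3844 + 0.0036 + 0.0784 = 0.4672
B_4 = 1 / 0.4672 = 2.1404
Highest B → broadest niche (most generalist): species 2 (B = 3.57).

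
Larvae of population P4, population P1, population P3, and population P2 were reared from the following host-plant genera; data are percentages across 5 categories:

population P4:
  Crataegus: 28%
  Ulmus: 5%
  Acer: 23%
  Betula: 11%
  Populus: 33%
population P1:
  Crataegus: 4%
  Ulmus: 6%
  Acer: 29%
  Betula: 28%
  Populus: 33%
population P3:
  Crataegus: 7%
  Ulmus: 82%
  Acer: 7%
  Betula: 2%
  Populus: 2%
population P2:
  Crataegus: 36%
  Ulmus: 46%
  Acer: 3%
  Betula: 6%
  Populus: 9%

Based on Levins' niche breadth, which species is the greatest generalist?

population P4

Convert percentages to proportions (divide by 100).
Σp_P4ᵢ² = 0.28² + 0.05² + 0.23² + 0.11² + 0.33² = 0.0784 + 0.0025 + 0.0529 + 0.0121 + 0.1089 = 0.2548
B_P4 = 1 / 0.2548 = 3.9246
Σp_P1ᵢ² = 0.04² + 0.06² + 0.29² + 0.28² + 0.33² = 0.0016 + 0.0036 + 0.0841 + 0.0784 + 0.1089 = 0.2766
B_P1 = 1 / 0.2766 = 3.6153
Σp_P3ᵢ² = 0.07² + 0.82² + 0.07² + 0.02² + 0.02² = 0.0049 + 0.6724 + 0.0049 + 0.0004 + 0.0004 = 0.6830
B_P3 = 1 / 0.6830 = 1.4641
Σp_P2ᵢ² = 0.36² + 0.46² + 0.03² + 0.06² + 0.09² = 0.1296 + 0.2116 + 0.0009 + 0.0036 + 0.0081 = 0.3538
B_P2 = 1 / 0.3538 = 2.8265
Highest B → broadest niche (most generalist): population P4 (B = 3.92).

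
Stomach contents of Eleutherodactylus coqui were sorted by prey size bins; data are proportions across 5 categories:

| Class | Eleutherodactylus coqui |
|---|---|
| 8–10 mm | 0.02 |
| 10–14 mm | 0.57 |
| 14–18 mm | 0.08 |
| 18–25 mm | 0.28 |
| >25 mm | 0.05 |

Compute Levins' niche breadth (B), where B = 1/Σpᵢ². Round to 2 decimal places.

2.42

Σpᵢ² = 0.02² + 0.57² + 0.08² + 0.28² + 0.05² = 0.0004 + 0.3249 + 0.0064 + 0.0784 + 0.0025 = 0.4126
B = 1 / 0.4126 = 2.4237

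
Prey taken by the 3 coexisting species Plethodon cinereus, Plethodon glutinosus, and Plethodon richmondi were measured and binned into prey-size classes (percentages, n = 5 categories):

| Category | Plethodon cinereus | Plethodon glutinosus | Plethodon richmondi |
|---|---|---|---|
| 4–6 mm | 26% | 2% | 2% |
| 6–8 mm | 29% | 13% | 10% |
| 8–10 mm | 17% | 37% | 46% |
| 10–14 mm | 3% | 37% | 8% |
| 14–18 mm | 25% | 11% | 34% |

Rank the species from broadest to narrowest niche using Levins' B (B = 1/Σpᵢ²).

Plethodon cinereus > Plethodon glutinosus > Plethodon richmondi

Convert percentages to proportions (divide by 100).
Σp_cineᵢ² = 0.26² + 0.29² + 0.17² + 0.03² + 0.25² = 0.0676 + 0.0841 + 0.0289 + 0.0009 + 0.0625 = 0.2440
B_cine = 1 / 0.2440 = 4.0984
Σp_glutᵢ² = 0.02² + 0.13² + 0.37² + 0.37² + 0.11² = 0.0004 + 0.0169 + 0.1369 + 0.1369 + 0.0121 = 0.3032
B_glut = 1 / 0.3032 = 3.2982
Σp_richᵢ² = 0.02² + 0.10² + 0.46² + 0.08² + 0.34² = 0.0004 + 0.0100 + 0.2116 + 0.0064 + 0.1156 = 0.3440
B_rich = 1 / 0.3440 = 2.9070
Ranking by B (broadest → narrowest): Plethodon cinereus (4.10) > Plethodon glutinosus (3.30) > Plethodon richmondi (2.91)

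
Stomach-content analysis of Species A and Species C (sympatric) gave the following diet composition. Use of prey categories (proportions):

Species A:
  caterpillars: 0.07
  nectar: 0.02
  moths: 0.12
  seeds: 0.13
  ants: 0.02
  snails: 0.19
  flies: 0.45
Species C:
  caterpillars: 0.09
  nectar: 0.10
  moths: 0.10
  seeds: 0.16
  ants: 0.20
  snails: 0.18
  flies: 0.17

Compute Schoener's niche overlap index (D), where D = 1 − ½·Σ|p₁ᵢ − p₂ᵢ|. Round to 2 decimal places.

0.69

Σ|p₁ᵢ − p₂ᵢ| = 0.02 + 0.08 + 0.02 + 0.03 + 0.18 + 0.01 + 0.28 = 0.62
D = 1 − ½ × 0.62 = 1 − 0.310 = 0.6900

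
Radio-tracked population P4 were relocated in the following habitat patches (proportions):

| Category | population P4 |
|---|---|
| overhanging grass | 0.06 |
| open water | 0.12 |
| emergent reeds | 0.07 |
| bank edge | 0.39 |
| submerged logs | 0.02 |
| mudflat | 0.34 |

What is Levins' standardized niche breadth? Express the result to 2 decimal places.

0.49

Σpᵢ² = 0.06² + 0.12² + 0.07² + 0.39² + 0.02² + 0.34² = 0.0036 + 0.0144 + 0.0049 + 0.1521 + 0.0004 + 0.1156 = 0.2910
B = 1 / 0.2910 = 3.4364
Bₛ = (B − 1)/(n − 1) = (3.4364 − 1)/(6 − 1) = 2.4364/5 = 0.4873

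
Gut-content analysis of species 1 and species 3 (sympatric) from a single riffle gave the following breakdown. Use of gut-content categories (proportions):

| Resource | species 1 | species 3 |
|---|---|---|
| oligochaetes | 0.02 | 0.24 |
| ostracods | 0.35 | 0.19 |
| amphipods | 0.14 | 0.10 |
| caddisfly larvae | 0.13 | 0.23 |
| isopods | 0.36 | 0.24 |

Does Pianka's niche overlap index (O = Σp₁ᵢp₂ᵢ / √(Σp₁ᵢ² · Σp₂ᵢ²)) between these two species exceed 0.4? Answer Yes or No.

Σ p₁ᵢp₂ᵢ = 0.0048 + 0.0665 + 0.0140 + 0.0299 + 0.0864 = 0.2016
Σp_1ᵢ² = 0.02² + 0.35² + 0.14² + 0.13² + 0.36² = 0.0004 + 0.1225 + 0.0196 + 0.0169 + 0.1296 = 0.2890
Σp_2ᵢ² = 0.24² + 0.19² + 0.10² + 0.23² + 0.24² = 0.0576 + 0.0361 + 0.0100 + 0.0529 + 0.0576 = 0.2142
O = 0.2016 / √(0.2890 × 0.2142) = 0.2016 / 0.24880 = 0.8103
O = 0.8103 > 0.4 → Yes.

Yes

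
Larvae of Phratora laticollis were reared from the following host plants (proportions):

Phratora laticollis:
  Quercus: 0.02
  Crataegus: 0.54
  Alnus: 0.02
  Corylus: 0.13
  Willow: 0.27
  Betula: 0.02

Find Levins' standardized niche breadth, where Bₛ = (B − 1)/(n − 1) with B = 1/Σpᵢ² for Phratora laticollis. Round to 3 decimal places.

0.323

Σpᵢ² = 0.02² + 0.54² + 0.02² + 0.13² + 0.27² + 0.02² = 0.0004 + 0.2916 + 0.0004 + 0.0169 + 0.0729 + 0.0004 = 0.3826
B = 1 / 0.3826 = 2.61370
Bₛ = (B − 1)/(n − 1) = (2.61370 − 1)/(6 − 1) = 1.61370/5 = 0.32274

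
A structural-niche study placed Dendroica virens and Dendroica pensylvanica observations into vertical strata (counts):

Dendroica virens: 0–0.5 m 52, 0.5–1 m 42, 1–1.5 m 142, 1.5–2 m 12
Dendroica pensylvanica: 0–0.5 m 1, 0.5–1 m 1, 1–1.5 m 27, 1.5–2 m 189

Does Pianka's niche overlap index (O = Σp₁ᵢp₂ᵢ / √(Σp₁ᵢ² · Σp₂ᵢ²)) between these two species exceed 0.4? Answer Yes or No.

No

Proportions for Dendroica virens (n=248): 52/248=0.2097, 42/248=0.1694, 142/248=0.5726, 12/248=0.0484
Proportions for Dendroica pensylvanica (n=218): 1/218=0.0046, 1/218=0.0046, 27/218=0.1239, 189/218=0.8670
Σ p₁ᵢp₂ᵢ = 0.000965 + 0.000779 + 0.070945 + 0.041963 = 0.114652
Σp_1ᵢ² = 0.2097² + 0.1694² + 0.5726² + 0.0484² = 0.043974 + 0.028696 + 0.327871 + 0.002343 = 0.402884
Σp_2ᵢ² = 0.0046² + 0.0046² + 0.1239² + 0.8670² = 0.000021 + 0.000021 + 0.015351 + 0.751689 = 0.767082
O = 0.114652 / √(0.402884 × 0.767082) = 0.114652 / 0.5559182 = 0.2062
O = 0.2062 < 0.4 → No.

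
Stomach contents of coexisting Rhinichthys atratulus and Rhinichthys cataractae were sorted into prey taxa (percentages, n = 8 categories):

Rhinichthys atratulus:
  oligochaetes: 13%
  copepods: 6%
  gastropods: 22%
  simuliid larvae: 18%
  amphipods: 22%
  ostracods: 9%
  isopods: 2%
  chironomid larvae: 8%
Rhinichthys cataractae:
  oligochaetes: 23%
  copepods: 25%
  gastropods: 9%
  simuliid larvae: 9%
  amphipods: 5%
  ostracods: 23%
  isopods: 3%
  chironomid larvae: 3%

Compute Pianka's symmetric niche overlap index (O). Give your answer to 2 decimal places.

Convert percentages to proportions (divide by 100).
Σ p₁ᵢp₂ᵢ = 0.0299 + 0.0150 + 0.0198 + 0.0162 + 0.0110 + 0.0207 + 0.0006 + 0.0024 = 0.1156
Σp_1ᵢ² = 0.13² + 0.06² + 0.22² + 0.18² + 0.22² + 0.09² + 0.02² + 0.08² = 0.0169 + 0.0036 + 0.0484 + 0.0324 + 0.0484 + 0.0081 + 0.0004 + 0.0064 = 0.1646
Σp_2ᵢ² = 0.23² + 0.25² + 0.09² + 0.09² + 0.05² + 0.23² + 0.03² + 0.03² = 0.0529 + 0.0625 + 0.0081 + 0.0081 + 0.0025 + 0.0529 + 0.0009 + 0.0009 = 0.1888
O = 0.1156 / √(0.1646 × 0.1888) = 0.1156 / 0.17629 = 0.6557

0.66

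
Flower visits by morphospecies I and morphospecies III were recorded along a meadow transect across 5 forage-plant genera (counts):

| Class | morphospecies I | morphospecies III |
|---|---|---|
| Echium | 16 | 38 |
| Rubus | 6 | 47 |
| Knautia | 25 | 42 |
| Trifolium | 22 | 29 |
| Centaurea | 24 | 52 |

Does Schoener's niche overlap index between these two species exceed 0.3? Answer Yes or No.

Yes

Proportions for morphospecies I (n=93): 16/93=0.1720, 6/93=0.0645, 25/93=0.2688, 22/93=0.2366, 24/93=0.2581
Proportions for morphospecies III (n=208): 38/208=0.1827, 47/208=0.2260, 42/208=0.2019, 29/208=0.1394, 52/208=0.2500
Σ|p₁ᵢ − p₂ᵢ| = 0.0107 + 0.1615 + 0.0669 + 0.0972 + 0.0081 = 0.3444
D = 1 − ½ × 0.3444 = 1 − 0.17220 = 0.82780
D = 0.82780 > 0.3 → Yes.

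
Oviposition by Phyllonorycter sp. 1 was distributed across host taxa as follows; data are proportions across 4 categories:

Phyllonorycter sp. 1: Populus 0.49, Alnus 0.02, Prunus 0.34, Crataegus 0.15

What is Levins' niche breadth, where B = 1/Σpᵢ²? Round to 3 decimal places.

2.641

Σpᵢ² = 0.49² + 0.02² + 0.34² + 0.15² = 0.2401 + 0.0004 + 0.1156 + 0.0225 = 0.3786
B = 1 / 0.3786 = 2.64131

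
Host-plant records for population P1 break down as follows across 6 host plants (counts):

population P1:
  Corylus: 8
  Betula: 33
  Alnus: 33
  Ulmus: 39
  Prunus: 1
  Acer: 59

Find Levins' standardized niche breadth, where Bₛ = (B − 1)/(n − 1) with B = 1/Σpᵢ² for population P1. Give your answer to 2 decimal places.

0.63

Proportions for population P1 (n=173): 8/173=0.0462, 33/173=0.1908, 33/173=0.1908, 39/173=0.2254, 1/173=0.0058, 59/173=0.3410
Σpᵢ² = 0.0462² + 0.1908² + 0.1908² + 0.2254² + 0.0058² + 0.3410² = 0.002134 + 0.036405 + 0.036405 + 0.050805 + 0.000034 + 0.116281 = 0.242064
B = 1 / 0.242064 = 4.1311
Bₛ = (B − 1)/(n − 1) = (4.1311 − 1)/(6 − 1) = 3.1311/5 = 0.6262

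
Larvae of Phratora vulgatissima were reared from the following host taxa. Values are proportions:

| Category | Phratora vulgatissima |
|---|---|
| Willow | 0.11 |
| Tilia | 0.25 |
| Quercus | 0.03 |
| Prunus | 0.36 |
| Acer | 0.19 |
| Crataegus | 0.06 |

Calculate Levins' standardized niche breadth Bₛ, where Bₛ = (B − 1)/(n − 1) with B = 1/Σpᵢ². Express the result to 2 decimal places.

Σpᵢ² = 0.11² + 0.25² + 0.03² + 0.36² + 0.19² + 0.06² = 0.0121 + 0.0625 + 0.0009 + 0.1296 + 0.0361 + 0.0036 = 0.2448
B = 1 / 0.2448 = 4.0850
Bₛ = (B − 1)/(n − 1) = (4.0850 − 1)/(6 − 1) = 3.0850/5 = 0.6170

0.62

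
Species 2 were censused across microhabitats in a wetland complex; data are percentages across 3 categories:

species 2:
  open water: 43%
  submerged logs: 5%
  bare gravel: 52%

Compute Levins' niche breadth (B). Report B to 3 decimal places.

2.184

Convert percentages to proportions (divide by 100).
Σpᵢ² = 0.43² + 0.05² + 0.52² = 0.1849 + 0.0025 + 0.2704 = 0.4578
B = 1 / 0.4578 = 2.18436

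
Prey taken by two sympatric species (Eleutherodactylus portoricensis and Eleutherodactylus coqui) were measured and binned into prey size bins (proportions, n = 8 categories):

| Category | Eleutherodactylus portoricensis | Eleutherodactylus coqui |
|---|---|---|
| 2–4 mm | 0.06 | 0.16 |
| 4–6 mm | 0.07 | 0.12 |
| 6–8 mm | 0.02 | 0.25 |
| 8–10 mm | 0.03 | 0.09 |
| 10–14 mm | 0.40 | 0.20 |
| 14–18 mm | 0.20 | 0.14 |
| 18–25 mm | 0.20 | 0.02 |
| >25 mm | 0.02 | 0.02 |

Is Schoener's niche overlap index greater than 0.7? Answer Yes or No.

No

Σ|p₁ᵢ − p₂ᵢ| = 0.10 + 0.05 + 0.23 + 0.06 + 0.20 + 0.06 + 0.18 + 0.00 = 0.88
D = 1 − ½ × 0.88 = 1 − 0.440 = 0.5600
D = 0.5600 < 0.7 → No.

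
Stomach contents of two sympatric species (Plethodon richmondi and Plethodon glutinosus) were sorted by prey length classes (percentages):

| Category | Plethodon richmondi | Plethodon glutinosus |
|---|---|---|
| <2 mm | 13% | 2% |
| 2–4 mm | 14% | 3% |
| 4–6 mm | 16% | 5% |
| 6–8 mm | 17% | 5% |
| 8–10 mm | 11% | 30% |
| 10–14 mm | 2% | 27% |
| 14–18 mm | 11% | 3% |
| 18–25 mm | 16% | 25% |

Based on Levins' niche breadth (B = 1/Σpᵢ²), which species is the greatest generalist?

Plethodon richmondi

Convert percentages to proportions (divide by 100).
Σp_richᵢ² = 0.13² + 0.14² + 0.16² + 0.17² + 0.11² + 0.02² + 0.11² + 0.16² = 0.0169 + 0.0196 + 0.0256 + 0.0289 + 0.0121 + 0.0004 + 0.0121 + 0.0256 = 0.1412
B_rich = 1 / 0.1412 = 7.0822
Σp_glutᵢ² = 0.02² + 0.03² + 0.05² + 0.05² + 0.30² + 0.27² + 0.03² + 0.25² = 0.0004 + 0.0009 + 0.0025 + 0.0025 + 0.0900 + 0.0729 + 0.0009 + 0.0625 = 0.2326
B_glut = 1 / 0.2326 = 4.2992
Highest B → broadest niche (most generalist): Plethodon richmondi (B = 7.08).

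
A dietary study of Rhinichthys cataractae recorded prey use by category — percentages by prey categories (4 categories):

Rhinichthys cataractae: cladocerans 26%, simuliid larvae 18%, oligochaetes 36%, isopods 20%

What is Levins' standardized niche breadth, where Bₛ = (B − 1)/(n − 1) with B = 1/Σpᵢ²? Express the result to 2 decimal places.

Convert percentages to proportions (divide by 100).
Σpᵢ² = 0.26² + 0.18² + 0.36² + 0.20² = 0.0676 + 0.0324 + 0.1296 + 0.0400 = 0.2696
B = 1 / 0.2696 = 3.7092
Bₛ = (B − 1)/(n − 1) = (3.7092 − 1)/(4 − 1) = 2.7092/3 = 0.9031

0.90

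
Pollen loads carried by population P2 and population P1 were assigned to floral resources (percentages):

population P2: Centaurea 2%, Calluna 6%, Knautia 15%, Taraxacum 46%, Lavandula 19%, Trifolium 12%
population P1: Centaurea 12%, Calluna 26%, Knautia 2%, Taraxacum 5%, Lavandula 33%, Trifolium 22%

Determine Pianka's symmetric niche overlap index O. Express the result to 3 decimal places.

0.503

Convert percentages to proportions (divide by 100).
Σ p₁ᵢp₂ᵢ = 0.0024 + 0.0156 + 0.0030 + 0.0230 + 0.0627 + 0.0264 = 0.1331
Σp_1ᵢ² = 0.02² + 0.06² + 0.15² + 0.46² + 0.19² + 0.12² = 0.0004 + 0.0036 + 0.0225 + 0.2116 + 0.0361 + 0.0144 = 0.2886
Σp_2ᵢ² = 0.12² + 0.26² + 0.02² + 0.05² + 0.33² + 0.22² = 0.0144 + 0.0676 + 0.0004 + 0.0025 + 0.1089 + 0.0484 = 0.2422
O = 0.1331 / √(0.2886 × 0.2422) = 0.1331 / 0.264384 = 0.50343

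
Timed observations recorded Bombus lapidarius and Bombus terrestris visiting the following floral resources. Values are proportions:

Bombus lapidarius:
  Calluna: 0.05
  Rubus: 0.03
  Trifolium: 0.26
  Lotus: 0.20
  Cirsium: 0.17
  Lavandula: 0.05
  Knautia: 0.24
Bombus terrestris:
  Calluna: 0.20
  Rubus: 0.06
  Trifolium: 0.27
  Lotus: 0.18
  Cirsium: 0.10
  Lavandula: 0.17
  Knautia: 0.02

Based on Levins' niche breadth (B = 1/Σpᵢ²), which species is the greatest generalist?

Bombus terrestris

Σp_lapiᵢ² = 0.05² + 0.03² + 0.26² + 0.20² + 0.17² + 0.05² + 0.24² = 0.0025 + 0.0009 + 0.0676 + 0.0400 + 0.0289 + 0.0025 + 0.0576 = 0.2000
B_lapi = 1 / 0.2000 = 5.0000
Σp_terrᵢ² = 0.20² + 0.06² + 0.27² + 0.18² + 0.10² + 0.17² + 0.02² = 0.0400 + 0.0036 + 0.0729 + 0.0324 + 0.0100 + 0.0289 + 0.0004 = 0.1882
B_terr = 1 / 0.1882 = 5.3135
Highest B → broadest niche (most generalist): Bombus terrestris (B = 5.31).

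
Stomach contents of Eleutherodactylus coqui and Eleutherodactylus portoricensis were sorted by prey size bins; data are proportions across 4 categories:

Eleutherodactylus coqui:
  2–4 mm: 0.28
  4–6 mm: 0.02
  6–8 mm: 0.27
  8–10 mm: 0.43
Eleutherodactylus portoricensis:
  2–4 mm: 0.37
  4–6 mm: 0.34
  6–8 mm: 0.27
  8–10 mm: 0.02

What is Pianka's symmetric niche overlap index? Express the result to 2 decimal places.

Σ p₁ᵢp₂ᵢ = 0.1036 + 0.0068 + 0.0729 + 0.0086 = 0.1919
Σp_1ᵢ² = 0.28² + 0.02² + 0.27² + 0.43² = 0.0784 + 0.0004 + 0.0729 + 0.1849 = 0.3366
Σp_2ᵢ² = 0.37² + 0.34² + 0.27² + 0.02² = 0.1369 + 0.1156 + 0.0729 + 0.0004 = 0.3258
O = 0.1919 / √(0.3366 × 0.3258) = 0.1919 / 0.33116 = 0.5795

0.58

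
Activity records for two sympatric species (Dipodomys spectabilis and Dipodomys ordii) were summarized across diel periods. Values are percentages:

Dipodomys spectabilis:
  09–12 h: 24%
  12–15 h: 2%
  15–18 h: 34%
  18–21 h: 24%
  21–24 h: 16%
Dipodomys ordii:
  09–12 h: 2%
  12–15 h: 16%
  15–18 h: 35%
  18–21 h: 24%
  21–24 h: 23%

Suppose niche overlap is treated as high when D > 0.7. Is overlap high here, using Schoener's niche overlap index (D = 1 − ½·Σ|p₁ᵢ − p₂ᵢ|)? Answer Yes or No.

Yes

Convert percentages to proportions (divide by 100).
Σ|p₁ᵢ − p₂ᵢ| = 0.22 + 0.14 + 0.01 + 0.00 + 0.07 = 0.44
D = 1 − ½ × 0.44 = 1 − 0.220 = 0.7800
D = 0.7800 > 0.7 → Yes.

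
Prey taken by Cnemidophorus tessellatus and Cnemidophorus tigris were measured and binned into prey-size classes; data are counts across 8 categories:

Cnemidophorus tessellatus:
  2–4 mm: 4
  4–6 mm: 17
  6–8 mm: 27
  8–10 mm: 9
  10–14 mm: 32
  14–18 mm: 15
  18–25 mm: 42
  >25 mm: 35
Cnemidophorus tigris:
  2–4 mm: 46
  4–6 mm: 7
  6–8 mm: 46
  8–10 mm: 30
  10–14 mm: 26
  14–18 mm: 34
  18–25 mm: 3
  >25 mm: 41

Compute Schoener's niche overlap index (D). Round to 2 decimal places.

Proportions for Cnemidophorus tessellatus (n=181): 4/181=0.0221, 17/181=0.0939, 27/181=0.1492, 9/181=0.0497, 32/181=0.1768, 15/181=0.0829, 42/181=0.2320, 35/181=0.1934
Proportions for Cnemidophorus tigris (n=233): 46/233=0.1974, 7/233=0.0300, 46/233=0.1974, 30/233=0.1288, 26/233=0.1116, 34/233=0.1459, 3/233=0.0129, 41/233=0.1760
Σ|p₁ᵢ − p₂ᵢ| = 0.1753 + 0.0639 + 0.0482 + 0.0791 + 0.0652 + 0.0630 + 0.2191 + 0.0174 = 0.7312
D = 1 − ½ × 0.7312 = 1 − 0.36560 = 0.63440

0.63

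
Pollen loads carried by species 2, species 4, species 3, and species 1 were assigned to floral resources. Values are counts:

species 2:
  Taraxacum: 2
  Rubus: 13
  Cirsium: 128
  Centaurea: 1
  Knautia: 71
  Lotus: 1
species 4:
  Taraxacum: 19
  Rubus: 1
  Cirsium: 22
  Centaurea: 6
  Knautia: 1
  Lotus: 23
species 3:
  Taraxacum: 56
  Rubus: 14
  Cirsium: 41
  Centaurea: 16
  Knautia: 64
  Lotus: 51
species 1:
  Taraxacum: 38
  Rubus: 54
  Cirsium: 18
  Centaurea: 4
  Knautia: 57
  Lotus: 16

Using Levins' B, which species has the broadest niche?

Proportions for species 2 (n=216): 2/216=0.0093, 13/216=0.0602, 128/216=0.5926, 1/216=0.0046, 71/216=0.3287, 1/216=0.0046
Proportions for species 4 (n=72): 19/72=0.2639, 1/72=0.0139, 22/72=0.3056, 6/72=0.0833, 1/72=0.0139, 23/72=0.3194
Proportions for species 3 (n=242): 56/242=0.2314, 14/242=0.0579, 41/242=0.1694, 16/242=0.0661, 64/242=0.2645, 51/242=0.2107
Proportions for species 1 (n=187): 38/187=0.2032, 54/187=0.2888, 18/187=0.0963, 4/187=0.0214, 57/187=0.3048, 16/187=0.0856
Σp_2ᵢ² = 0.0093² + 0.0602² + 0.5926² + 0.0046² + 0.3287² + 0.0046² = 0.000086 + 0.003624 + 0.351175 + 0.000021 + 0.108044 + 0.000021 = 0.462971
B_2 = 1 / 0.462971 = 2.1600
Σp_4ᵢ² = 0.2639² + 0.0139² + 0.3056² + 0.0833² + 0.0139² + 0.3194² = 0.069643 + 0.000193 + 0.093391 + 0.006939 + 0.000193 + 0.102016 = 0.272375
B_4 = 1 / 0.272375 = 3.6714
Σp_3ᵢ² = 0.2314² + 0.0579² + 0.1694² + 0.0661² + 0.2645² + 0.2107² = 0.053546 + 0.003352 + 0.028696 + 0.004369 + 0.069960 + 0.044394 = 0.204317
B_3 = 1 / 0.204317 = 4.8944
Σp_1ᵢ² = 0.2032² + 0.2888² + 0.0963² + 0.0214² + 0.3048² + 0.0856² = 0.041290 + 0.083405 + 0.009274 + 0.000458 + 0.092903 + 0.007327 = 0.234657
B_1 = 1 / 0.234657 = 4.2615
Highest B → broadest niche (most generalist): species 3 (B = 4.89).

species 3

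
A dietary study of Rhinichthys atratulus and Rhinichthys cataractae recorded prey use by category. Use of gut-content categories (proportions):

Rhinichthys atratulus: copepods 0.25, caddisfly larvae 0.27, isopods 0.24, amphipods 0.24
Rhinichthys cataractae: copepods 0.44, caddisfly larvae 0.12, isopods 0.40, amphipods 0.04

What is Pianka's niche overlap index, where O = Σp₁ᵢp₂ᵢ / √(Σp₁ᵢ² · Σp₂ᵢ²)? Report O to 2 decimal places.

Σ p₁ᵢp₂ᵢ = 0.1100 + 0.0324 + 0.0960 + 0.0096 = 0.2480
Σp_1ᵢ² = 0.25² + 0.27² + 0.24² + 0.24² = 0.0625 + 0.0729 + 0.0576 + 0.0576 = 0.2506
Σp_2ᵢ² = 0.44² + 0.12² + 0.40² + 0.04² = 0.1936 + 0.0144 + 0.1600 + 0.0016 = 0.3696
O = 0.2480 / √(0.2506 × 0.3696) = 0.2480 / 0.30434 = 0.8149

0.81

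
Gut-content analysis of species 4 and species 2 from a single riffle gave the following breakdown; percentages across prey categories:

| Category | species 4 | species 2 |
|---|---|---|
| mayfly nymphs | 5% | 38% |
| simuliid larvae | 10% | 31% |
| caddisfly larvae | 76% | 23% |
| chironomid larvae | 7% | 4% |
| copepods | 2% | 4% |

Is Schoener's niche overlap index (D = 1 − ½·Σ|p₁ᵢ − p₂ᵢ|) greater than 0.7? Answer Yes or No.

No

Convert percentages to proportions (divide by 100).
Σ|p₁ᵢ − p₂ᵢ| = 0.33 + 0.21 + 0.53 + 0.03 + 0.02 = 1.12
D = 1 − ½ × 1.12 = 1 − 0.560 = 0.4400
D = 0.4400 < 0.7 → No.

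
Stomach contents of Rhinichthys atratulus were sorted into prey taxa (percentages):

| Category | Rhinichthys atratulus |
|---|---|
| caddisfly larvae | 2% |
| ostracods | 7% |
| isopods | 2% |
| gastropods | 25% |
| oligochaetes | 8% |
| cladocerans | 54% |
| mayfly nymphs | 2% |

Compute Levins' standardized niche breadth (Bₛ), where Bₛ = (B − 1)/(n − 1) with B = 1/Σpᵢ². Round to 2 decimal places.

Convert percentages to proportions (divide by 100).
Σpᵢ² = 0.02² + 0.07² + 0.02² + 0.25² + 0.08² + 0.54² + 0.02² = 0.0004 + 0.0049 + 0.0004 + 0.0625 + 0.0064 + 0.2916 + 0.0004 = 0.3666
B = 1 / 0.3666 = 2.7278
Bₛ = (B − 1)/(n − 1) = (2.7278 − 1)/(7 − 1) = 1.7278/6 = 0.2880

0.29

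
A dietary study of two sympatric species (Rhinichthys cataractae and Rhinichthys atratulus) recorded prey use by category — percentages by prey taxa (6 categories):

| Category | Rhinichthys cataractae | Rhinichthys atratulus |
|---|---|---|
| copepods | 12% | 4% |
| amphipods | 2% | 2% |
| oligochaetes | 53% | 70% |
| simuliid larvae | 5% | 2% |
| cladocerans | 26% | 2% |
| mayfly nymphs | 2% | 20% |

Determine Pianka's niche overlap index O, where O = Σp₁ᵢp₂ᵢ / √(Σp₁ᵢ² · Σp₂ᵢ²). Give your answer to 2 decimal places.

0.87

Convert percentages to proportions (divide by 100).
Σ p₁ᵢp₂ᵢ = 0.0048 + 0.0004 + 0.3710 + 0.0010 + 0.0052 + 0.0040 = 0.3864
Σp_1ᵢ² = 0.12² + 0.02² + 0.53² + 0.05² + 0.26² + 0.02² = 0.0144 + 0.0004 + 0.2809 + 0.0025 + 0.0676 + 0.0004 = 0.3662
Σp_2ᵢ² = 0.04² + 0.02² + 0.70² + 0.02² + 0.02² + 0.20² = 0.0016 + 0.0004 + 0.4900 + 0.0004 + 0.0004 + 0.0400 = 0.5328
O = 0.3864 / √(0.3662 × 0.5328) = 0.3864 / 0.44171 = 0.8748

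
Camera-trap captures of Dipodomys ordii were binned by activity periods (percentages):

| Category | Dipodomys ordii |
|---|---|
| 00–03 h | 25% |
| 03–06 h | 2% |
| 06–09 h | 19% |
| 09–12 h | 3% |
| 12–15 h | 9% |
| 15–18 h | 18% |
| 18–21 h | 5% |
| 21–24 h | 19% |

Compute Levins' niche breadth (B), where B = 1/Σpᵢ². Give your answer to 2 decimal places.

Convert percentages to proportions (divide by 100).
Σpᵢ² = 0.25² + 0.02² + 0.19² + 0.03² + 0.09² + 0.18² + 0.05² + 0.19² = 0.0625 + 0.0004 + 0.0361 + 0.0009 + 0.0081 + 0.0324 + 0.0025 + 0.0361 = 0.1790
B = 1 / 0.1790 = 5.5866

5.59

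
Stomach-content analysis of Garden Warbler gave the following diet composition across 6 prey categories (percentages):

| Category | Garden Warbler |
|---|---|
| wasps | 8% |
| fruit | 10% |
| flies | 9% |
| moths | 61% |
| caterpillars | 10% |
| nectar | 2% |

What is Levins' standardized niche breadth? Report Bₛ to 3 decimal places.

0.291

Convert percentages to proportions (divide by 100).
Σpᵢ² = 0.08² + 0.10² + 0.09² + 0.61² + 0.10² + 0.02² = 0.0064 + 0.0100 + 0.0081 + 0.3721 + 0.0100 + 0.0004 = 0.4070
B = 1 / 0.4070 = 2.45700
Bₛ = (B − 1)/(n − 1) = (2.45700 − 1)/(6 − 1) = 1.45700/5 = 0.29140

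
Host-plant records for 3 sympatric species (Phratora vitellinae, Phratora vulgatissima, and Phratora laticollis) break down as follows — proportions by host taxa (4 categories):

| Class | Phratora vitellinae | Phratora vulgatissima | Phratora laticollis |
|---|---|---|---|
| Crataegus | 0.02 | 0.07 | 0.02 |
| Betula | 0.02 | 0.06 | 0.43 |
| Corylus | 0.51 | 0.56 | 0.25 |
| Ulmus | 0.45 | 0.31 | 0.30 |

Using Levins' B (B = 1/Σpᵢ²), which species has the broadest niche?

Σp_viteᵢ² = 0.02² + 0.02² + 0.51² + 0.45² = 0.0004 + 0.0004 + 0.2601 + 0.2025 = 0.4634
B_vite = 1 / 0.4634 = 2.1580
Σp_vulgᵢ² = 0.07² + 0.06² + 0.56² + 0.31² = 0.0049 + 0.0036 + 0.3136 + 0.0961 = 0.4182
B_vulg = 1 / 0.4182 = 2.3912
Σp_latiᵢ² = 0.02² + 0.43² + 0.25² + 0.30² = 0.0004 + 0.1849 + 0.0625 + 0.0900 = 0.3378
B_lati = 1 / 0.3378 = 2.9603
Highest B → broadest niche (most generalist): Phratora laticollis (B = 2.96).

Phratora laticollis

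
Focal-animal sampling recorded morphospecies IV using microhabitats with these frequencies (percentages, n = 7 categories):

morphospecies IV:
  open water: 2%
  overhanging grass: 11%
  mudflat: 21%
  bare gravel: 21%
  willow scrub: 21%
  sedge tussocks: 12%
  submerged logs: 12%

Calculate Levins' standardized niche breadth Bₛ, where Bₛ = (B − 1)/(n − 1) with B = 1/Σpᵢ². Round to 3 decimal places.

0.793

Convert percentages to proportions (divide by 100).
Σpᵢ² = 0.02² + 0.11² + 0.21² + 0.21² + 0.21² + 0.12² + 0.12² = 0.0004 + 0.0121 + 0.0441 + 0.0441 + 0.0441 + 0.0144 + 0.0144 = 0.1736
B = 1 / 0.1736 = 5.76037
Bₛ = (B − 1)/(n − 1) = (5.76037 − 1)/(7 − 1) = 4.76037/6 = 0.79340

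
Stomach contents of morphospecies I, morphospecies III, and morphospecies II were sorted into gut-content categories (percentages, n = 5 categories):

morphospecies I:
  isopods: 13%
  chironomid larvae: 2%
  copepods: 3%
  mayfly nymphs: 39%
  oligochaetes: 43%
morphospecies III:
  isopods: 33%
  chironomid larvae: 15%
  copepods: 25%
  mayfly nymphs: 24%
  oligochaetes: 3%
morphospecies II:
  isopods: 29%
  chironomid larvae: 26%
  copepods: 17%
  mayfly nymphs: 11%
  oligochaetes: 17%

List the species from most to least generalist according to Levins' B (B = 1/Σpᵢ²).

Convert percentages to proportions (divide by 100).
Σp_Iᵢ² = 0.13² + 0.02² + 0.03² + 0.39² + 0.43² = 0.0169 + 0.0004 + 0.0009 + 0.1521 + 0.1849 = 0.3552
B_I = 1 / 0.3552 = 2.8153
Σp_IIIᵢ² = 0.33² + 0.15² + 0.25² + 0.24² + 0.03² = 0.1089 + 0.0225 + 0.0625 + 0.0576 + 0.0009 = 0.2524
B_III = 1 / 0.2524 = 3.9620
Σp_IIᵢ² = 0.29² + 0.26² + 0.17² + 0.11² + 0.17² = 0.0841 + 0.0676 + 0.0289 + 0.0121 + 0.0289 = 0.2216
B_II = 1 / 0.2216 = 4.5126
Ranking by B (broadest → narrowest): morphospecies II (4.51) > morphospecies III (3.96) > morphospecies I (2.82)

morphospecies II > morphospecies III > morphospecies I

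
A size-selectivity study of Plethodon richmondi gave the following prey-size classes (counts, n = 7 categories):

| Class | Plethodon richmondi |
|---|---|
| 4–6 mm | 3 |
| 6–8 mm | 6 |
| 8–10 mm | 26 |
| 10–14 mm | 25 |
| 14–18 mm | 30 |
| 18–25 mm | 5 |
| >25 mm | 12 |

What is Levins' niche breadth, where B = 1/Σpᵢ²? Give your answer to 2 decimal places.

4.74

Proportions for Plethodon richmondi (n=107): 3/107=0.0280, 6/107=0.0561, 26/107=0.2430, 25/107=0.2336, 30/107=0.2804, 5/107=0.0467, 12/107=0.1121
Σpᵢ² = 0.0280² + 0.0561² + 0.2430² + 0.2336² + 0.2804² + 0.0467² + 0.1121² = 0.000784 + 0.003147 + 0.059049 + 0.054569 + 0.078624 + 0.002181 + 0.012566 = 0.210920
B = 1 / 0.210920 = 4.7411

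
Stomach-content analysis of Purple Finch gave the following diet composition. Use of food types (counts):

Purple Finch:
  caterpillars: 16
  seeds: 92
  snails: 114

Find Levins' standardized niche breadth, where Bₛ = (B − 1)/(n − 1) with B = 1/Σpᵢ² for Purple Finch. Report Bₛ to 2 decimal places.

0.63

Proportions for Purple Finch (n=222): 16/222=0.0721, 92/222=0.4144, 114/222=0.5135
Σpᵢ² = 0.0721² + 0.4144² + 0.5135² = 0.005198 + 0.171727 + 0.263682 = 0.440607
B = 1 / 0.440607 = 2.2696
Bₛ = (B − 1)/(n − 1) = (2.2696 − 1)/(3 − 1) = 1.2696/2 = 0.6348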